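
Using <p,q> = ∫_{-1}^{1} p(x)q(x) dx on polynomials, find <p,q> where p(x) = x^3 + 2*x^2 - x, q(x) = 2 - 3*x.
<p,q> = 52/15

Expand the product: p(x)·q(x) = -3*x^4 - 4*x^3 + 7*x^2 - 2*x.
∫_{-1}^{1} of each monomial x^k gives [2/(k+1) if k even, 0 if k odd]. Integrating term-by-term (or equivalently evaluating the antiderivative F(x) = -3*x^5/5 - x^4 + 7*x^3/3 - x^2 at the endpoints):
  F(1) − F(−1) = -4/15 − (-56/15) = 52/15.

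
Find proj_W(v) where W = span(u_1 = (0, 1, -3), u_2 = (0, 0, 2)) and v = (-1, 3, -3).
proj_W(v) = (0, 3, -3)

Set up U = [u_1 | ... | u_2] ∈ R^(3×2). The projector onto W = col(U) is P = U (U^T U)^(-1) U^T.
Compute U^T U =
  [10, -6]
  [-6, 4],
and U^T v = (12, -6).
Solve U^T U · c = U^T v for the coefficients: c = (3, 3). The projection is proj_W(v) = U c.
Check: (v - proj_W(v)) · u_1 = 0  (should be 0).
Check: (v - proj_W(v)) · u_2 = 0  (should be 0).
Result: proj_W(v) = (0, 3, -3).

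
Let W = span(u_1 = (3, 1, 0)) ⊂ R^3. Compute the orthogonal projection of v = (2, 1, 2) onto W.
proj_W(v) = (21/10, 7/10, 0)

Set up U = [u_1 | ... | u_1] ∈ R^(3×1). The projector onto W = col(U) is P = U (U^T U)^(-1) U^T.
Compute U^T U =
  [10],
and U^T v = (7).
Solve U^T U · c = U^T v for the coefficients: c = (7/10). The projection is proj_W(v) = U c.
Check: (v - proj_W(v)) · u_1 = 0  (should be 0).
Result: proj_W(v) = (21/10, 7/10, 0).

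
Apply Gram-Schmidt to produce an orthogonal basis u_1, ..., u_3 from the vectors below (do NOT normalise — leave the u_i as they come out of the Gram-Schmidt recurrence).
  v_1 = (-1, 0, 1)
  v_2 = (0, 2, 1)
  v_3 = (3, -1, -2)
Orthogonal basis:
  u_1 = (-1, 0, 1)
  u_2 = (1/2, 2, 1/2)
  u_3 = (2/3, -1/3, 2/3)

Apply the Gram-Schmidt recurrence
  u_1 = v_1
  u_i = v_i − Σ_{j<i} ((v_i · u_j) / (u_j · u_j)) · u_j.

Step by step this gives:
  u_1 = (-1, 0, 1)
  u_2 = (1/2, 2, 1/2)
  u_3 = (2/3, -1/3, 2/3)

Orthogonality check:
  u_2 · u_1 = 0 (should be 0)
  u_3 · u_1 = 0 (should be 0)
  u_3 · u_2 = 0 (should be 0)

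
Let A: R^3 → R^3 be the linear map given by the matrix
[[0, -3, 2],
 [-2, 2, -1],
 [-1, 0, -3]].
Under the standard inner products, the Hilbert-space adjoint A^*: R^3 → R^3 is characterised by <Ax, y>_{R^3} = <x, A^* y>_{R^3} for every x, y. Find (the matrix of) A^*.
A^* = A^T =
[[0, -2, -1],
 [-3, 2, 0],
 [2, -1, -3]]

For real matrices with standard dot products, the defining identity <Ax, y> = <x, A^* y> gives (Ax)^T y = x^T (A^*) y, i.e. x^T A^T y = x^T (A^*) y. Since this holds for all x, y, we must have A^* = A^T. Therefore
A^* =
[[0, -2, -1],
 [-3, 2, 0],
 [2, -1, -3]].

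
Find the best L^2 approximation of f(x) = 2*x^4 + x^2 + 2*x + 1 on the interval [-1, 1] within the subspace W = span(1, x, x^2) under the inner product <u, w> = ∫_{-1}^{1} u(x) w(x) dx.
g(x) = 19*x^2/7 + 2*x + 29/35

The best approximation g ∈ W is the orthogonal projection of f onto W. Writing g = a_0 + a_1 x + a_2 x^2, the coefficients solve the normal equations G · a = b where
  G_{ij} = <φ_i, φ_j> and b_i = <f, φ_i>, with φ_0 = 1, φ_1 = x, φ_2 = x^2.
G =
  [2, 0, 2/3]
  [0, 2/3, 0]
  [2/3, 0, 2/5],
b = (52/15, 4/3, 172/105).
Solving gives a_0 = 29/35, a_1 = 2, a_2 = 19/7, so
  g(x) = 19*x^2/7 + 2*x + 29/35.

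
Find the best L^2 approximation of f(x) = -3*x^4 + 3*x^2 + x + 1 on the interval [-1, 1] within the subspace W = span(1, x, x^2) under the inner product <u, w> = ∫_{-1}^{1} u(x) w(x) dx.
g(x) = 3*x^2/7 + x + 44/35

The best approximation g ∈ W is the orthogonal projection of f onto W. Writing g = a_0 + a_1 x + a_2 x^2, the coefficients solve the normal equations G · a = b where
  G_{ij} = <φ_i, φ_j> and b_i = <f, φ_i>, with φ_0 = 1, φ_1 = x, φ_2 = x^2.
G =
  [2, 0, 2/3]
  [0, 2/3, 0]
  [2/3, 0, 2/5],
b = (14/5, 2/3, 106/105).
Solving gives a_0 = 44/35, a_1 = 1, a_2 = 3/7, so
  g(x) = 3*x^2/7 + x + 44/35.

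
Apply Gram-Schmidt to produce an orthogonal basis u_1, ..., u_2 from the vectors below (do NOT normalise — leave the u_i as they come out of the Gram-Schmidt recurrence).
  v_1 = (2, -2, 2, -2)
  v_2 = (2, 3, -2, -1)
Orthogonal basis:
  u_1 = (2, -2, 2, -2)
  u_2 = (5/2, 5/2, -3/2, -3/2)

Apply the Gram-Schmidt recurrence
  u_1 = v_1
  u_i = v_i − Σ_{j<i} ((v_i · u_j) / (u_j · u_j)) · u_j.

Step by step this gives:
  u_1 = (2, -2, 2, -2)
  u_2 = (5/2, 5/2, -3/2, -3/2)

Orthogonality check:
  u_2 · u_1 = 0 (should be 0)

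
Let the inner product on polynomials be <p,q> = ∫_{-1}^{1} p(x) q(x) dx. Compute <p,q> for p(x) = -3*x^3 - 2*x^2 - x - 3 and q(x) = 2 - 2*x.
<p,q> = -164/15

Expand the product: p(x)·q(x) = 6*x^4 - 2*x^3 - 2*x^2 + 4*x - 6.
∫_{-1}^{1} of each monomial x^k gives [2/(k+1) if k even, 0 if k odd]. Integrating term-by-term (or equivalently evaluating the antiderivative F(x) = 6*x^5/5 - x^4/2 - 2*x^3/3 + 2*x^2 - 6*x at the endpoints):
  F(1) − F(−1) = -119/30 − (209/30) = -164/15.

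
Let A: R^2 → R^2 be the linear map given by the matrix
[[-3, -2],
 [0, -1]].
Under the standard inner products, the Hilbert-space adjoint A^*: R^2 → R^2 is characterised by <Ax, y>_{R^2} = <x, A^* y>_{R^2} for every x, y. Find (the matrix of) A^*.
A^* = A^T =
[[-3, 0],
 [-2, -1]]

For real matrices with standard dot products, the defining identity <Ax, y> = <x, A^* y> gives (Ax)^T y = x^T (A^*) y, i.e. x^T A^T y = x^T (A^*) y. Since this holds for all x, y, we must have A^* = A^T. Therefore
A^* =
[[-3, 0],
 [-2, -1]].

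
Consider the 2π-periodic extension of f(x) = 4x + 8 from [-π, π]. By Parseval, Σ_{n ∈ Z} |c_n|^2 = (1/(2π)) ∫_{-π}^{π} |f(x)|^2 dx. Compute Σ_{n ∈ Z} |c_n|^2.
Σ |c_n|^2 = 16π^2/3 + 64

Expand and integrate term by term over [-π, π]:
  ∫ (4x)^2 dx = 16·(2π^3/3); ∫ 2·4·(8)·x dx = 0 (odd integrand); ∫ 8^2 dx = 64·2π.
So (1/(2π)) ∫_{-π}^{π} (4x + 8)^2 dx = 16π^2/3 + 64 = 16π^2/3 + 64.
Parseval ⇒ Σ |c_n|^2 = 16π^2/3 + 64.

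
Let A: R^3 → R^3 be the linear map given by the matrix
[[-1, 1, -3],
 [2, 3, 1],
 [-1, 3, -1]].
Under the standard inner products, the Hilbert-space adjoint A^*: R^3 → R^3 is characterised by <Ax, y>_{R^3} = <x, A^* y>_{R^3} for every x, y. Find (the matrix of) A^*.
A^* = A^T =
[[-1, 2, -1],
 [1, 3, 3],
 [-3, 1, -1]]

For real matrices with standard dot products, the defining identity <Ax, y> = <x, A^* y> gives (Ax)^T y = x^T (A^*) y, i.e. x^T A^T y = x^T (A^*) y. Since this holds for all x, y, we must have A^* = A^T. Therefore
A^* =
[[-1, 2, -1],
 [1, 3, 3],
 [-3, 1, -1]].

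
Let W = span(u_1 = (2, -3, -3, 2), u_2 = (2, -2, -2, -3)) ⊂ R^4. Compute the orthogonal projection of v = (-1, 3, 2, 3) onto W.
proj_W(v) = (-457/223, 935/446, 935/446, 633/223)

Set up U = [u_1 | ... | u_2] ∈ R^(4×2). The projector onto W = col(U) is P = U (U^T U)^(-1) U^T.
Compute U^T U =
  [26, 10]
  [10, 21],
and U^T v = (-11, -21).
Solve U^T U · c = U^T v for the coefficients: c = (-21/446, -218/223). The projection is proj_W(v) = U c.
Check: (v - proj_W(v)) · u_1 = 0  (should be 0).
Check: (v - proj_W(v)) · u_2 = 0  (should be 0).
Result: proj_W(v) = (-457/223, 935/446, 935/446, 633/223).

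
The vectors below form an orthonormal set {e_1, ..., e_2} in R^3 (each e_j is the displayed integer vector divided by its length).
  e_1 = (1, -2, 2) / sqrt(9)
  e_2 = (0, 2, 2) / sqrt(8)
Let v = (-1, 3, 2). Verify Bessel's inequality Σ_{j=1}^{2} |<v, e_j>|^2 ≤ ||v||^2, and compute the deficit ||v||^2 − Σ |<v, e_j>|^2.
Σ |<v, e_j>|^2 = 27/2; ||v||^2 = 14; deficit = 1/2

Write each e_j = u_j / sqrt(<u_j, u_j>) where u_j is the displayed integer vector. Then <v, e_j> = <v, u_j> / sqrt(<u_j, u_j>), so |<v, e_j>|^2 = <v, u_j>^2 / <u_j, u_j>.
Coefficients: <v, e_1> = -3/sqrt(9), <v, e_2> = 10/sqrt(8).
Square and sum: Σ |<v, e_j>|^2 = 27/2.
Compute ||v||^2 = v·v = 14.
Deficit = 14 − 27/2 = 1/2 ≥ 0, confirming Bessel's inequality. (The deficit equals ||v − Σ <v,e_j> e_j||^2, the squared distance from v to span{e_j}.)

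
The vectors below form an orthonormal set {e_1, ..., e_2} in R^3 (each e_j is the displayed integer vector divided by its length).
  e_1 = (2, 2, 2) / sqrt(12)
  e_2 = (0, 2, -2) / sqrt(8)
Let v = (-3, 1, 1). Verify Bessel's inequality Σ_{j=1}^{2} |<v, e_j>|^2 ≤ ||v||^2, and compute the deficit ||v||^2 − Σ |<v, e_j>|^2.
Σ |<v, e_j>|^2 = 1/3; ||v||^2 = 11; deficit = 32/3

Write each e_j = u_j / sqrt(<u_j, u_j>) where u_j is the displayed integer vector. Then <v, e_j> = <v, u_j> / sqrt(<u_j, u_j>), so |<v, e_j>|^2 = <v, u_j>^2 / <u_j, u_j>.
Coefficients: <v, e_1> = -2/sqrt(12), <v, e_2> = 0/sqrt(8).
Square and sum: Σ |<v, e_j>|^2 = 1/3.
Compute ||v||^2 = v·v = 11.
Deficit = 11 − 1/3 = 32/3 ≥ 0, confirming Bessel's inequality. (The deficit equals ||v − Σ <v,e_j> e_j||^2, the squared distance from v to span{e_j}.)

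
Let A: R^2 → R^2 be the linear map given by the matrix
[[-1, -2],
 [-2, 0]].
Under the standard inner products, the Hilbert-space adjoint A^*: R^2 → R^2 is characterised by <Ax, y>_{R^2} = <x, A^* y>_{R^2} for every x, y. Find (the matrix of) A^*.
A^* = A^T =
[[-1, -2],
 [-2, 0]]

For real matrices with standard dot products, the defining identity <Ax, y> = <x, A^* y> gives (Ax)^T y = x^T (A^*) y, i.e. x^T A^T y = x^T (A^*) y. Since this holds for all x, y, we must have A^* = A^T. Therefore
A^* =
[[-1, -2],
 [-2, 0]].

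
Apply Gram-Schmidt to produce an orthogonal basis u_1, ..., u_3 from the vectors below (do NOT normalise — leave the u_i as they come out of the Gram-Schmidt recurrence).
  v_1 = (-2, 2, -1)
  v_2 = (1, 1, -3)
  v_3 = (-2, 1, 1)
Orthogonal basis:
  u_1 = (-2, 2, -1)
  u_2 = (5/3, 1/3, -8/3)
  u_3 = (1/18, 7/90, 2/45)

Apply the Gram-Schmidt recurrence
  u_1 = v_1
  u_i = v_i − Σ_{j<i} ((v_i · u_j) / (u_j · u_j)) · u_j.

Step by step this gives:
  u_1 = (-2, 2, -1)
  u_2 = (5/3, 1/3, -8/3)
  u_3 = (1/18, 7/90, 2/45)

Orthogonality check:
  u_2 · u_1 = 0 (should be 0)
  u_3 · u_1 = 0 (should be 0)
  u_3 · u_2 = 0 (should be 0)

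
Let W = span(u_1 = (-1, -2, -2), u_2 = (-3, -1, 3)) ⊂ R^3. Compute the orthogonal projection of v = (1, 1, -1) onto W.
proj_W(v) = (109/85, 58/85, -14/17)

Set up U = [u_1 | ... | u_2] ∈ R^(3×2). The projector onto W = col(U) is P = U (U^T U)^(-1) U^T.
Compute U^T U =
  [9, -1]
  [-1, 19],
and U^T v = (-1, -7).
Solve U^T U · c = U^T v for the coefficients: c = (-13/85, -32/85). The projection is proj_W(v) = U c.
Check: (v - proj_W(v)) · u_1 = 0  (should be 0).
Check: (v - proj_W(v)) · u_2 = 0  (should be 0).
Result: proj_W(v) = (109/85, 58/85, -14/17).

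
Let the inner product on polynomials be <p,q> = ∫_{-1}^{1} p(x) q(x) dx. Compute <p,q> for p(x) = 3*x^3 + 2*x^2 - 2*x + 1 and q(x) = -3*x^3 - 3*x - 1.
<p,q> = -326/105

Expand the product: p(x)·q(x) = -9*x^6 - 6*x^5 - 3*x^4 - 12*x^3 + 4*x^2 - x - 1.
∫_{-1}^{1} of each monomial x^k gives [2/(k+1) if k even, 0 if k odd]. Integrating term-by-term (or equivalently evaluating the antiderivative F(x) = -9*x^7/7 - x^6 - 3*x^5/5 - 3*x^4 + 4*x^3/3 - x^2/2 - x at the endpoints):
  F(1) − F(−1) = -1271/210 − (-619/210) = -326/105.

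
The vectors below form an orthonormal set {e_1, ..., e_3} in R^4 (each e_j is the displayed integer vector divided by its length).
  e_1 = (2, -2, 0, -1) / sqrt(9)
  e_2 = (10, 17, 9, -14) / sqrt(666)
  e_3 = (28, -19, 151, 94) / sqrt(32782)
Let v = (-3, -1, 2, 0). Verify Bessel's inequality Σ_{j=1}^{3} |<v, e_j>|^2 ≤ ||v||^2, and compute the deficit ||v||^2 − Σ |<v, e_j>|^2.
Σ |<v, e_j>|^2 = 2106/443; ||v||^2 = 14; deficit = 4096/443

Write each e_j = u_j / sqrt(<u_j, u_j>) where u_j is the displayed integer vector. Then <v, e_j> = <v, u_j> / sqrt(<u_j, u_j>), so |<v, e_j>|^2 = <v, u_j>^2 / <u_j, u_j>.
Coefficients: <v, e_1> = -4/sqrt(9), <v, e_2> = -29/sqrt(666), <v, e_3> = 237/sqrt(32782).
Square and sum: Σ |<v, e_j>|^2 = 2106/443.
Compute ||v||^2 = v·v = 14.
Deficit = 14 − 2106/443 = 4096/443 ≥ 0, confirming Bessel's inequality. (The deficit equals ||v − Σ <v,e_j> e_j||^2, the squared distance from v to span{e_j}.)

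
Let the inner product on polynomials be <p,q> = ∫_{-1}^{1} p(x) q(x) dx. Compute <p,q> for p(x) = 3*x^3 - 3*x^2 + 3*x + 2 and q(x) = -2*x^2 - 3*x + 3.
<p,q> = -58/15

Expand the product: p(x)·q(x) = -6*x^5 - 3*x^4 + 12*x^3 - 22*x^2 + 3*x + 6.
∫_{-1}^{1} of each monomial x^k gives [2/(k+1) if k even, 0 if k odd]. Integrating term-by-term (or equivalently evaluating the antiderivative F(x) = -x^6 - 3*x^5/5 + 3*x^4 - 22*x^3/3 + 3*x^2/2 + 6*x at the endpoints):
  F(1) − F(−1) = 47/30 − (163/30) = -58/15.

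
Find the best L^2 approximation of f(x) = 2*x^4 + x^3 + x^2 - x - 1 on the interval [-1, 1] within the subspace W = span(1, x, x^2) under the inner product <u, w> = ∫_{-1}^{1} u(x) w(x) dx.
g(x) = 19*x^2/7 - 2*x/5 - 41/35

The best approximation g ∈ W is the orthogonal projection of f onto W. Writing g = a_0 + a_1 x + a_2 x^2, the coefficients solve the normal equations G · a = b where
  G_{ij} = <φ_i, φ_j> and b_i = <f, φ_i>, with φ_0 = 1, φ_1 = x, φ_2 = x^2.
G =
  [2, 0, 2/3]
  [0, 2/3, 0]
  [2/3, 0, 2/5],
b = (-8/15, -4/15, 32/105).
Solving gives a_0 = -41/35, a_1 = -2/5, a_2 = 19/7, so
  g(x) = 19*x^2/7 - 2*x/5 - 41/35.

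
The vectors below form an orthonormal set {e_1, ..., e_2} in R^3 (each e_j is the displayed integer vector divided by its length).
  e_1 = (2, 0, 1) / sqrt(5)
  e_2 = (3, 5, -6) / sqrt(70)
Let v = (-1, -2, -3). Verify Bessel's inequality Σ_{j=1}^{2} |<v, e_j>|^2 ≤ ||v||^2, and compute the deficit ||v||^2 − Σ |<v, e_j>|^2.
Σ |<v, e_j>|^2 = 75/14; ||v||^2 = 14; deficit = 121/14

Write each e_j = u_j / sqrt(<u_j, u_j>) where u_j is the displayed integer vector. Then <v, e_j> = <v, u_j> / sqrt(<u_j, u_j>), so |<v, e_j>|^2 = <v, u_j>^2 / <u_j, u_j>.
Coefficients: <v, e_1> = -5/sqrt(5), <v, e_2> = 5/sqrt(70).
Square and sum: Σ |<v, e_j>|^2 = 75/14.
Compute ||v||^2 = v·v = 14.
Deficit = 14 − 75/14 = 121/14 ≥ 0, confirming Bessel's inequality. (The deficit equals ||v − Σ <v,e_j> e_j||^2, the squared distance from v to span{e_j}.)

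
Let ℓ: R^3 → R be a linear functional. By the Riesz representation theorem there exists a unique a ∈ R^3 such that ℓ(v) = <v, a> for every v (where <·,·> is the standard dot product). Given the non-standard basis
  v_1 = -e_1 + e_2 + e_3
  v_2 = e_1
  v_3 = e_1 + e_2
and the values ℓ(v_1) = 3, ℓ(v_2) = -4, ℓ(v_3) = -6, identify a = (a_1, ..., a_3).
a = (-4, -2, 1)

Write a = (a_1, ..., a_3) in the standard basis. For each basis vector v_i, ℓ(v_i) = <v_i, a> is a linear equation in the a_j's. Collect the n equations into a matrix system V a = ℓ, where row i of V is v_i (expressed in the standard basis). Since V is invertible (lower-triangular with 1s on the diagonal, up to permutation), solve by back-substitution:
  V =
[[-1, 1, 1],
 [1, 0, 0],
 [1, 1, 0]]
  V a = (3, -4, -6)
Solving gives a = (-4, -2, 1).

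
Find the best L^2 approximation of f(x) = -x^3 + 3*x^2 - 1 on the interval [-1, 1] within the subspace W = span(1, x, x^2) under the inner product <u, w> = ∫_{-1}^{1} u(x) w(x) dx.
g(x) = 3*x^2 - 3*x/5 - 1

The best approximation g ∈ W is the orthogonal projection of f onto W. Writing g = a_0 + a_1 x + a_2 x^2, the coefficients solve the normal equations G · a = b where
  G_{ij} = <φ_i, φ_j> and b_i = <f, φ_i>, with φ_0 = 1, φ_1 = x, φ_2 = x^2.
G =
  [2, 0, 2/3]
  [0, 2/3, 0]
  [2/3, 0, 2/5],
b = (0, -2/5, 8/15).
Solving gives a_0 = -1, a_1 = -3/5, a_2 = 3, so
  g(x) = 3*x^2 - 3*x/5 - 1.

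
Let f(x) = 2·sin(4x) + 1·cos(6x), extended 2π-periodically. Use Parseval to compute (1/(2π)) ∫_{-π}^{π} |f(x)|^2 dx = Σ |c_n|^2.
Σ |c_n|^2 = 5/2

Expand |f|^2 and use orthogonality of {sin(nx), cos(mx)} on [-π, π]:
  ∫_{-π}^{π} sin(nx)^2 dx = π, ∫ cos(mx)^2 dx = π, and cross terms integrate to 0.
So ∫_{-π}^{π} f(x)^2 dx = 2^2 · π + 1^2 · π = (4 + 1)π.
Divide by 2π: (4 + 1)/2 = 5/2.
By Parseval, this equals Σ |c_n|^2.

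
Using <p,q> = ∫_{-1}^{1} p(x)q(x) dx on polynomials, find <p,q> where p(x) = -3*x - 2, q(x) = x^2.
<p,q> = -4/3

Expand the product: p(x)·q(x) = -3*x^3 - 2*x^2.
∫_{-1}^{1} of each monomial x^k gives [2/(k+1) if k even, 0 if k odd]. Integrating term-by-term (or equivalently evaluating the antiderivative F(x) = -3*x^4/4 - 2*x^3/3 at the endpoints):
  F(1) − F(−1) = -17/12 − (-1/12) = -4/3.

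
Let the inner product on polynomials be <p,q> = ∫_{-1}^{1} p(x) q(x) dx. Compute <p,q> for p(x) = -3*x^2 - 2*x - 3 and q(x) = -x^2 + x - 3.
<p,q> = 388/15

Expand the product: p(x)·q(x) = 3*x^4 - x^3 + 10*x^2 + 3*x + 9.
∫_{-1}^{1} of each monomial x^k gives [2/(k+1) if k even, 0 if k odd]. Integrating term-by-term (or equivalently evaluating the antiderivative F(x) = 3*x^5/5 - x^4/4 + 10*x^3/3 + 3*x^2/2 + 9*x at the endpoints):
  F(1) − F(−1) = 851/60 − (-701/60) = 388/15.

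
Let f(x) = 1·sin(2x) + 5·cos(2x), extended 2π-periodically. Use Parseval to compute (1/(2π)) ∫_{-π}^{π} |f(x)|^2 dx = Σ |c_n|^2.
Σ |c_n|^2 = 13

Expand |f|^2 and use orthogonality of {sin(nx), cos(mx)} on [-π, π]:
  ∫_{-π}^{π} sin(nx)^2 dx = π, ∫ cos(mx)^2 dx = π, and cross terms integrate to 0.
So ∫_{-π}^{π} f(x)^2 dx = 1^2 · π + 5^2 · π = (1 + 25)π.
Divide by 2π: (1 + 25)/2 = 13.
By Parseval, this equals Σ |c_n|^2.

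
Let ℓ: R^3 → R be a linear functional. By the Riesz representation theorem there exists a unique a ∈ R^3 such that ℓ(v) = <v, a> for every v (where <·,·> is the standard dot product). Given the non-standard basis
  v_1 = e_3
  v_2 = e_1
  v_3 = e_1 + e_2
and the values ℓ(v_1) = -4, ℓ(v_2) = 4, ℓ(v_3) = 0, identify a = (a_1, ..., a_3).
a = (4, -4, -4)

Write a = (a_1, ..., a_3) in the standard basis. For each basis vector v_i, ℓ(v_i) = <v_i, a> is a linear equation in the a_j's. Collect the n equations into a matrix system V a = ℓ, where row i of V is v_i (expressed in the standard basis). Since V is invertible (lower-triangular with 1s on the diagonal, up to permutation), solve by back-substitution:
  V =
[[0, 0, 1],
 [1, 0, 0],
 [1, 1, 0]]
  V a = (-4, 4, 0)
Solving gives a = (4, -4, -4).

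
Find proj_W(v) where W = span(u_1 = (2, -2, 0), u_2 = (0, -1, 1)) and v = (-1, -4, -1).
proj_W(v) = (1, -2, 1)

Set up U = [u_1 | ... | u_2] ∈ R^(3×2). The projector onto W = col(U) is P = U (U^T U)^(-1) U^T.
Compute U^T U =
  [8, 2]
  [2, 2],
and U^T v = (6, 3).
Solve U^T U · c = U^T v for the coefficients: c = (1/2, 1). The projection is proj_W(v) = U c.
Check: (v - proj_W(v)) · u_1 = 0  (should be 0).
Check: (v - proj_W(v)) · u_2 = 0  (should be 0).
Result: proj_W(v) = (1, -2, 1).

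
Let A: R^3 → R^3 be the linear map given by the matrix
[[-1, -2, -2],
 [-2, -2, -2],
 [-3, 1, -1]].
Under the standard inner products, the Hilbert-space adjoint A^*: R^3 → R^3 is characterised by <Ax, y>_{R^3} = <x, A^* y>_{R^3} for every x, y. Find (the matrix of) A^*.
A^* = A^T =
[[-1, -2, -3],
 [-2, -2, 1],
 [-2, -2, -1]]

For real matrices with standard dot products, the defining identity <Ax, y> = <x, A^* y> gives (Ax)^T y = x^T (A^*) y, i.e. x^T A^T y = x^T (A^*) y. Since this holds for all x, y, we must have A^* = A^T. Therefore
A^* =
[[-1, -2, -3],
 [-2, -2, 1],
 [-2, -2, -1]].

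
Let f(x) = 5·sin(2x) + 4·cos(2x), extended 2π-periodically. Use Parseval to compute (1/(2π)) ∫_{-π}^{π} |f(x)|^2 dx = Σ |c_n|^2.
Σ |c_n|^2 = 41/2

Expand |f|^2 and use orthogonality of {sin(nx), cos(mx)} on [-π, π]:
  ∫_{-π}^{π} sin(nx)^2 dx = π, ∫ cos(mx)^2 dx = π, and cross terms integrate to 0.
So ∫_{-π}^{π} f(x)^2 dx = 5^2 · π + 4^2 · π = (25 + 16)π.
Divide by 2π: (25 + 16)/2 = 41/2.
By Parseval, this equals Σ |c_n|^2.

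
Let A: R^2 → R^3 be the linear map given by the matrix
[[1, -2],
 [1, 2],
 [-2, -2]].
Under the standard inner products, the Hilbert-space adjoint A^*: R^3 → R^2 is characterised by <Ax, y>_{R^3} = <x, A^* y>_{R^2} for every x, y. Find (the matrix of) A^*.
A^* = A^T =
[[1, 1, -2],
 [-2, 2, -2]]

For real matrices with standard dot products, the defining identity <Ax, y> = <x, A^* y> gives (Ax)^T y = x^T (A^*) y, i.e. x^T A^T y = x^T (A^*) y. Since this holds for all x, y, we must have A^* = A^T. Therefore
A^* =
[[1, 1, -2],
 [-2, 2, -2]].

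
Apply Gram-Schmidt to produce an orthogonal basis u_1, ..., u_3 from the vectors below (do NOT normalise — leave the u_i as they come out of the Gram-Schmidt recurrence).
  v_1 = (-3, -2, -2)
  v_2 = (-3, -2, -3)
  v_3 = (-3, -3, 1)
Orthogonal basis:
  u_1 = (-3, -2, -2)
  u_2 = (6/17, 4/17, -13/17)
  u_3 = (6/13, -9/13, 0)

Apply the Gram-Schmidt recurrence
  u_1 = v_1
  u_i = v_i − Σ_{j<i} ((v_i · u_j) / (u_j · u_j)) · u_j.

Step by step this gives:
  u_1 = (-3, -2, -2)
  u_2 = (6/17, 4/17, -13/17)
  u_3 = (6/13, -9/13, 0)

Orthogonality check:
  u_2 · u_1 = 0 (should be 0)
  u_3 · u_1 = 0 (should be 0)
  u_3 · u_2 = 0 (should be 0)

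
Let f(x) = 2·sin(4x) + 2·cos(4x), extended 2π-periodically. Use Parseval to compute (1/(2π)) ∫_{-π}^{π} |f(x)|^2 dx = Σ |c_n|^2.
Σ |c_n|^2 = 4

Expand |f|^2 and use orthogonality of {sin(nx), cos(mx)} on [-π, π]:
  ∫_{-π}^{π} sin(nx)^2 dx = π, ∫ cos(mx)^2 dx = π, and cross terms integrate to 0.
So ∫_{-π}^{π} f(x)^2 dx = 2^2 · π + 2^2 · π = (4 + 4)π.
Divide by 2π: (4 + 4)/2 = 4.
By Parseval, this equals Σ |c_n|^2.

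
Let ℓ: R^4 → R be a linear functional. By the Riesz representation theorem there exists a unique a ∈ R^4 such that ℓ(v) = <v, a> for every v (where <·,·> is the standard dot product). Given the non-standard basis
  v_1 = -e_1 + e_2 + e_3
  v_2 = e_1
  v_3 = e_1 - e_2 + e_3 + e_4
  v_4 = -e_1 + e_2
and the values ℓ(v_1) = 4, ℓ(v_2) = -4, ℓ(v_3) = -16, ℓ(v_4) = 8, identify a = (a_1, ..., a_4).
a = (-4, 4, -4, -4)

Write a = (a_1, ..., a_4) in the standard basis. For each basis vector v_i, ℓ(v_i) = <v_i, a> is a linear equation in the a_j's. Collect the n equations into a matrix system V a = ℓ, where row i of V is v_i (expressed in the standard basis). Since V is invertible (lower-triangular with 1s on the diagonal, up to permutation), solve by back-substitution:
  V =
[[-1, 1, 1, 0],
 [1, 0, 0, 0],
 [1, -1, 1, 1],
 [-1, 1, 0, 0]]
  V a = (4, -4, -16, 8)
Solving gives a = (-4, 4, -4, -4).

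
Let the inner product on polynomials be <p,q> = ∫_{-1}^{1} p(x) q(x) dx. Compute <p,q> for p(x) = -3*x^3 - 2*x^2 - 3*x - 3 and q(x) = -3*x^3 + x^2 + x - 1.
<p,q> = 788/105

Expand the product: p(x)·q(x) = 9*x^6 + 3*x^5 + 4*x^4 + 7*x^3 - 4*x^2 + 3.
∫_{-1}^{1} of each monomial x^k gives [2/(k+1) if k even, 0 if k odd]. Integrating term-by-term (or equivalently evaluating the antiderivative F(x) = 9*x^7/7 + x^6/2 + 4*x^5/5 + 7*x^4/4 - 4*x^3/3 + 3*x at the endpoints):
  F(1) − F(−1) = 2521/420 − (-631/420) = 788/105.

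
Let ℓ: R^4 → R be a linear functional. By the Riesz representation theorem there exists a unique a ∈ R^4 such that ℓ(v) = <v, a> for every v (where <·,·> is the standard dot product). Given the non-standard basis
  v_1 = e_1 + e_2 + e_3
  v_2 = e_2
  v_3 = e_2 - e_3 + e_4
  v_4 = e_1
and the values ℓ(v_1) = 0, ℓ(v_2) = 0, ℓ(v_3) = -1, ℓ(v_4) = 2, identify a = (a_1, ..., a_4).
a = (2, 0, -2, -3)

Write a = (a_1, ..., a_4) in the standard basis. For each basis vector v_i, ℓ(v_i) = <v_i, a> is a linear equation in the a_j's. Collect the n equations into a matrix system V a = ℓ, where row i of V is v_i (expressed in the standard basis). Since V is invertible (lower-triangular with 1s on the diagonal, up to permutation), solve by back-substitution:
  V =
[[1, 1, 1, 0],
 [0, 1, 0, 0],
 [0, 1, -1, 1],
 [1, 0, 0, 0]]
  V a = (0, 0, -1, 2)
Solving gives a = (2, 0, -2, -3).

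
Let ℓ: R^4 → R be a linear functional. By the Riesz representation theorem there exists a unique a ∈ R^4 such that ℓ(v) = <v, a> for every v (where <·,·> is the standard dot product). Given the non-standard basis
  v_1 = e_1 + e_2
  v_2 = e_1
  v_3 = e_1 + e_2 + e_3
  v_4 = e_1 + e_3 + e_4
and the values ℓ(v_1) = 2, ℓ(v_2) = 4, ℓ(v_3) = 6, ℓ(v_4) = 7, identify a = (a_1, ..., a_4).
a = (4, -2, 4, -1)

Write a = (a_1, ..., a_4) in the standard basis. For each basis vector v_i, ℓ(v_i) = <v_i, a> is a linear equation in the a_j's. Collect the n equations into a matrix system V a = ℓ, where row i of V is v_i (expressed in the standard basis). Since V is invertible (lower-triangular with 1s on the diagonal, up to permutation), solve by back-substitution:
  V =
[[1, 1, 0, 0],
 [1, 0, 0, 0],
 [1, 1, 1, 0],
 [1, 0, 1, 1]]
  V a = (2, 4, 6, 7)
Solving gives a = (4, -2, 4, -1).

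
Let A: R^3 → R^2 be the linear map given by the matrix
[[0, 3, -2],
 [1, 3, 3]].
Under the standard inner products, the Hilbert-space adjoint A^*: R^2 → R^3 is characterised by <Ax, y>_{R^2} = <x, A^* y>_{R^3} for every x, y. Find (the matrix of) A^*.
A^* = A^T =
[[0, 1],
 [3, 3],
 [-2, 3]]

For real matrices with standard dot products, the defining identity <Ax, y> = <x, A^* y> gives (Ax)^T y = x^T (A^*) y, i.e. x^T A^T y = x^T (A^*) y. Since this holds for all x, y, we must have A^* = A^T. Therefore
A^* =
[[0, 1],
 [3, 3],
 [-2, 3]].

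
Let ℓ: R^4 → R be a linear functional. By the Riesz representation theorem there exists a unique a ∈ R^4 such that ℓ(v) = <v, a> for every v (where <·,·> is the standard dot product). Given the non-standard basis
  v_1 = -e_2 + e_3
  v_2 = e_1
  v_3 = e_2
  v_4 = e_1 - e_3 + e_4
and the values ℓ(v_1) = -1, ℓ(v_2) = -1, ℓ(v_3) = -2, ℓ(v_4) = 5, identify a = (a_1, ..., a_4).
a = (-1, -2, -3, 3)

Write a = (a_1, ..., a_4) in the standard basis. For each basis vector v_i, ℓ(v_i) = <v_i, a> is a linear equation in the a_j's. Collect the n equations into a matrix system V a = ℓ, where row i of V is v_i (expressed in the standard basis). Since V is invertible (lower-triangular with 1s on the diagonal, up to permutation), solve by back-substitution:
  V =
[[0, -1, 1, 0],
 [1, 0, 0, 0],
 [0, 1, 0, 0],
 [1, 0, -1, 1]]
  V a = (-1, -1, -2, 5)
Solving gives a = (-1, -2, -3, 3).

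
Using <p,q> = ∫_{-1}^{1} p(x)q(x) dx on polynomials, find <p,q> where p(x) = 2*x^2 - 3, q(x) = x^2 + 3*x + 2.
<p,q> = -158/15

Expand the product: p(x)·q(x) = 2*x^4 + 6*x^3 + x^2 - 9*x - 6.
∫_{-1}^{1} of each monomial x^k gives [2/(k+1) if k even, 0 if k odd]. Integrating term-by-term (or equivalently evaluating the antiderivative F(x) = 2*x^5/5 + 3*x^4/2 + x^3/3 - 9*x^2/2 - 6*x at the endpoints):
  F(1) − F(−1) = -124/15 − (34/15) = -158/15.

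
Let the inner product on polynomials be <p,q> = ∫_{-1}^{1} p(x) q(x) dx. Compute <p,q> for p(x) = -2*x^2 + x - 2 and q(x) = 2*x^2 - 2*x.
<p,q> = -28/5

Expand the product: p(x)·q(x) = -4*x^4 + 6*x^3 - 6*x^2 + 4*x.
∫_{-1}^{1} of each monomial x^k gives [2/(k+1) if k even, 0 if k odd]. Integrating term-by-term (or equivalently evaluating the antiderivative F(x) = -4*x^5/5 + 3*x^4/2 - 2*x^3 + 2*x^2 at the endpoints):
  F(1) − F(−1) = 7/10 − (63/10) = -28/5.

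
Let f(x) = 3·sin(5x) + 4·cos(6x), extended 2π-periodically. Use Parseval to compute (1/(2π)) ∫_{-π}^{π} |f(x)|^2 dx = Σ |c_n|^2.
Σ |c_n|^2 = 25/2

Expand |f|^2 and use orthogonality of {sin(nx), cos(mx)} on [-π, π]:
  ∫_{-π}^{π} sin(nx)^2 dx = π, ∫ cos(mx)^2 dx = π, and cross terms integrate to 0.
So ∫_{-π}^{π} f(x)^2 dx = 3^2 · π + 4^2 · π = (9 + 16)π.
Divide by 2π: (9 + 16)/2 = 25/2.
By Parseval, this equals Σ |c_n|^2.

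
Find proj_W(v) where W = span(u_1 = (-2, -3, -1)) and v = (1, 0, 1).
proj_W(v) = (3/7, 9/14, 3/14)

Set up U = [u_1 | ... | u_1] ∈ R^(3×1). The projector onto W = col(U) is P = U (U^T U)^(-1) U^T.
Compute U^T U =
  [14],
and U^T v = (-3).
Solve U^T U · c = U^T v for the coefficients: c = (-3/14). The projection is proj_W(v) = U c.
Check: (v - proj_W(v)) · u_1 = 0  (should be 0).
Result: proj_W(v) = (3/7, 9/14, 3/14).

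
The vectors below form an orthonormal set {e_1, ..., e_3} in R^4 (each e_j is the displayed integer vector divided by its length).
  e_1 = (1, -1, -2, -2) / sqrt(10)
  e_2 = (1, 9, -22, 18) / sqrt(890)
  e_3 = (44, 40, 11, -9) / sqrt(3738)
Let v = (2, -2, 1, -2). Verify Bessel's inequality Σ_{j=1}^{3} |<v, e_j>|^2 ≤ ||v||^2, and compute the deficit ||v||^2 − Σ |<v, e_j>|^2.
Σ |<v, e_j>|^2 = 425/42; ||v||^2 = 13; deficit = 121/42

Write each e_j = u_j / sqrt(<u_j, u_j>) where u_j is the displayed integer vector. Then <v, e_j> = <v, u_j> / sqrt(<u_j, u_j>), so |<v, e_j>|^2 = <v, u_j>^2 / <u_j, u_j>.
Coefficients: <v, e_1> = 6/sqrt(10), <v, e_2> = -74/sqrt(890), <v, e_3> = 37/sqrt(3738).
Square and sum: Σ |<v, e_j>|^2 = 425/42.
Compute ||v||^2 = v·v = 13.
Deficit = 13 − 425/42 = 121/42 ≥ 0, confirming Bessel's inequality. (The deficit equals ||v − Σ <v,e_j> e_j||^2, the squared distance from v to span{e_j}.)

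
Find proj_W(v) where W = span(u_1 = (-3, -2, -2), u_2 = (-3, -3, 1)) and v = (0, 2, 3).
proj_W(v) = (108/77, 65/154, 381/154)

Set up U = [u_1 | ... | u_2] ∈ R^(3×2). The projector onto W = col(U) is P = U (U^T U)^(-1) U^T.
Compute U^T U =
  [17, 13]
  [13, 19],
and U^T v = (-10, -3).
Solve U^T U · c = U^T v for the coefficients: c = (-151/154, 79/154). The projection is proj_W(v) = U c.
Check: (v - proj_W(v)) · u_1 = 0  (should be 0).
Check: (v - proj_W(v)) · u_2 = 0  (should be 0).
Result: proj_W(v) = (108/77, 65/154, 381/154).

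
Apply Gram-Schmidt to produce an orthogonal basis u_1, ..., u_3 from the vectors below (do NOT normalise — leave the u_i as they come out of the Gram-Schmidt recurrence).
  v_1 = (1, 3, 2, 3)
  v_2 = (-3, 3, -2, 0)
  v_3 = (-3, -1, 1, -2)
Orthogonal basis:
  u_1 = (1, 3, 2, 3)
  u_2 = (-71/23, 63/23, -50/23, -6/23)
  u_3 = (-471/251, -77/251, 591/251, -160/251)

Apply the Gram-Schmidt recurrence
  u_1 = v_1
  u_i = v_i − Σ_{j<i} ((v_i · u_j) / (u_j · u_j)) · u_j.

Step by step this gives:
  u_1 = (1, 3, 2, 3)
  u_2 = (-71/23, 63/23, -50/23, -6/23)
  u_3 = (-471/251, -77/251, 591/251, -160/251)

Orthogonality check:
  u_2 · u_1 = 0 (should be 0)
  u_3 · u_1 = 0 (should be 0)
  u_3 · u_2 = 0 (should be 0)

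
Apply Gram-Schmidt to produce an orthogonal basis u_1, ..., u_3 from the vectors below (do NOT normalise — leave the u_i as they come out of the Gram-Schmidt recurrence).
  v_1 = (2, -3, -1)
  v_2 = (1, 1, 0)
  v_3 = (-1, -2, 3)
Orthogonal basis:
  u_1 = (2, -3, -1)
  u_2 = (8/7, 11/14, -1/14)
  u_3 = (16/27, -16/27, 80/27)

Apply the Gram-Schmidt recurrence
  u_1 = v_1
  u_i = v_i − Σ_{j<i} ((v_i · u_j) / (u_j · u_j)) · u_j.

Step by step this gives:
  u_1 = (2, -3, -1)
  u_2 = (8/7, 11/14, -1/14)
  u_3 = (16/27, -16/27, 80/27)

Orthogonality check:
  u_2 · u_1 = 0 (should be 0)
  u_3 · u_1 = 0 (should be 0)
  u_3 · u_2 = 0 (should be 0)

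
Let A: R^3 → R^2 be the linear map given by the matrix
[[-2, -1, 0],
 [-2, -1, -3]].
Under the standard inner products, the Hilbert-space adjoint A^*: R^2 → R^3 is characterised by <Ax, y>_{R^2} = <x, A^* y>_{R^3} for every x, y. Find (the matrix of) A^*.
A^* = A^T =
[[-2, -2],
 [-1, -1],
 [0, -3]]

For real matrices with standard dot products, the defining identity <Ax, y> = <x, A^* y> gives (Ax)^T y = x^T (A^*) y, i.e. x^T A^T y = x^T (A^*) y. Since this holds for all x, y, we must have A^* = A^T. Therefore
A^* =
[[-2, -2],
 [-1, -1],
 [0, -3]].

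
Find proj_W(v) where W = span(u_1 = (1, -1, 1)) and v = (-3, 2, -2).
proj_W(v) = (-7/3, 7/3, -7/3)

Set up U = [u_1 | ... | u_1] ∈ R^(3×1). The projector onto W = col(U) is P = U (U^T U)^(-1) U^T.
Compute U^T U =
  [3],
and U^T v = (-7).
Solve U^T U · c = U^T v for the coefficients: c = (-7/3). The projection is proj_W(v) = U c.
Check: (v - proj_W(v)) · u_1 = 0  (should be 0).
Result: proj_W(v) = (-7/3, 7/3, -7/3).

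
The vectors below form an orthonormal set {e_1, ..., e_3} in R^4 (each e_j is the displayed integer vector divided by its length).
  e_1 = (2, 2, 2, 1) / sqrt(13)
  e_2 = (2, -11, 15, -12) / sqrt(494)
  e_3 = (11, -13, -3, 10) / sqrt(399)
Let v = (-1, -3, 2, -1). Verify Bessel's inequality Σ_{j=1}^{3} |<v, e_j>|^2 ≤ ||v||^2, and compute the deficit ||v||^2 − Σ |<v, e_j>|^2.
Σ |<v, e_j>|^2 = 183/14; ||v||^2 = 15; deficit = 27/14

Write each e_j = u_j / sqrt(<u_j, u_j>) where u_j is the displayed integer vector. Then <v, e_j> = <v, u_j> / sqrt(<u_j, u_j>), so |<v, e_j>|^2 = <v, u_j>^2 / <u_j, u_j>.
Coefficients: <v, e_1> = -5/sqrt(13), <v, e_2> = 73/sqrt(494), <v, e_3> = 12/sqrt(399).
Square and sum: Σ |<v, e_j>|^2 = 183/14.
Compute ||v||^2 = v·v = 15.
Deficit = 15 − 183/14 = 27/14 ≥ 0, confirming Bessel's inequality. (The deficit equals ||v − Σ <v,e_j> e_j||^2, the squared distance from v to span{e_j}.)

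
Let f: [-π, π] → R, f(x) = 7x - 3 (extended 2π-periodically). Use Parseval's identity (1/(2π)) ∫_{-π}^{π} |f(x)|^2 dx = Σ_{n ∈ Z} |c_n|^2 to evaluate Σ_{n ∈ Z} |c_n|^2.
Σ |c_n|^2 = 49π^2/3 + 9

Expand and integrate term by term over [-π, π]:
  ∫ (7x)^2 dx = 49·(2π^3/3); ∫ 2·7·(-3)·x dx = 0 (odd integrand); ∫ (-3)^2 dx = 9·2π.
So (1/(2π)) ∫_{-π}^{π} (7x - 3)^2 dx = 49π^2/3 + 9 = 49π^2/3 + 9.
Parseval ⇒ Σ |c_n|^2 = 49π^2/3 + 9.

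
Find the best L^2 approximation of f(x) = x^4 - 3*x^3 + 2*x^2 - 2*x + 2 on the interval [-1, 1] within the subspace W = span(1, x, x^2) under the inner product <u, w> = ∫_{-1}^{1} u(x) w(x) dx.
g(x) = 20*x^2/7 - 19*x/5 + 67/35

The best approximation g ∈ W is the orthogonal projection of f onto W. Writing g = a_0 + a_1 x + a_2 x^2, the coefficients solve the normal equations G · a = b where
  G_{ij} = <φ_i, φ_j> and b_i = <f, φ_i>, with φ_0 = 1, φ_1 = x, φ_2 = x^2.
G =
  [2, 0, 2/3]
  [0, 2/3, 0]
  [2/3, 0, 2/5],
b = (86/15, -38/15, 254/105).
Solving gives a_0 = 67/35, a_1 = -19/5, a_2 = 20/7, so
  g(x) = 20*x^2/7 - 19*x/5 + 67/35.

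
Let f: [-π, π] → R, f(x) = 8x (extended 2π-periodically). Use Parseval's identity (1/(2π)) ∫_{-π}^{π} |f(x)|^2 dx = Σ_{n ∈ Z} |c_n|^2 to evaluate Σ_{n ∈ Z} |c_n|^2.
Σ |c_n|^2 = 64π^2/3

Expand and integrate term by term over [-π, π]:
  ∫ (8x)^2 dx = 64·(2π^3/3); ∫ 2·8·(0)·x dx = 0 (odd integrand); ∫ 0^2 dx = 0·2π.
So (1/(2π)) ∫_{-π}^{π} (8x)^2 dx = 64π^2/3 + 0 = 64π^2/3.
Parseval ⇒ Σ |c_n|^2 = 64π^2/3.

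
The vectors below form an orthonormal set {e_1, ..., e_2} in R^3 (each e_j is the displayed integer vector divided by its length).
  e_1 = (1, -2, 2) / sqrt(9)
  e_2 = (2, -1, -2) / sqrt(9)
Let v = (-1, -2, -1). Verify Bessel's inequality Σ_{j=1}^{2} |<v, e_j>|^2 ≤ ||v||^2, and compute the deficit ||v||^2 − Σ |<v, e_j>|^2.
Σ |<v, e_j>|^2 = 5/9; ||v||^2 = 6; deficit = 49/9

Write each e_j = u_j / sqrt(<u_j, u_j>) where u_j is the displayed integer vector. Then <v, e_j> = <v, u_j> / sqrt(<u_j, u_j>), so |<v, e_j>|^2 = <v, u_j>^2 / <u_j, u_j>.
Coefficients: <v, e_1> = 1/sqrt(9), <v, e_2> = 2/sqrt(9).
Square and sum: Σ |<v, e_j>|^2 = 5/9.
Compute ||v||^2 = v·v = 6.
Deficit = 6 − 5/9 = 49/9 ≥ 0, confirming Bessel's inequality. (The deficit equals ||v − Σ <v,e_j> e_j||^2, the squared distance from v to span{e_j}.)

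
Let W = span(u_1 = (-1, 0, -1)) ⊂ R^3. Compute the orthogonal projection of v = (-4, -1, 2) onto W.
proj_W(v) = (-1, 0, -1)

Set up U = [u_1 | ... | u_1] ∈ R^(3×1). The projector onto W = col(U) is P = U (U^T U)^(-1) U^T.
Compute U^T U =
  [2],
and U^T v = (2).
Solve U^T U · c = U^T v for the coefficients: c = (1). The projection is proj_W(v) = U c.
Check: (v - proj_W(v)) · u_1 = 0  (should be 0).
Result: proj_W(v) = (-1, 0, -1).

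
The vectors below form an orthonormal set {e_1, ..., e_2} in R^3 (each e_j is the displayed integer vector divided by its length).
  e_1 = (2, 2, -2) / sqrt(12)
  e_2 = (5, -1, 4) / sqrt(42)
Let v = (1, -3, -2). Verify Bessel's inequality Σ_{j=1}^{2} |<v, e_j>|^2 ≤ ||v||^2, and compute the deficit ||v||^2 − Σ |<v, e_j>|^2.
Σ |<v, e_j>|^2 = 0; ||v||^2 = 14; deficit = 14

Write each e_j = u_j / sqrt(<u_j, u_j>) where u_j is the displayed integer vector. Then <v, e_j> = <v, u_j> / sqrt(<u_j, u_j>), so |<v, e_j>|^2 = <v, u_j>^2 / <u_j, u_j>.
Coefficients: <v, e_1> = 0/sqrt(12), <v, e_2> = 0/sqrt(42).
Square and sum: Σ |<v, e_j>|^2 = 0.
Compute ||v||^2 = v·v = 14.
Deficit = 14 − 0 = 14 ≥ 0, confirming Bessel's inequality. (The deficit equals ||v − Σ <v,e_j> e_j||^2, the squared distance from v to span{e_j}.)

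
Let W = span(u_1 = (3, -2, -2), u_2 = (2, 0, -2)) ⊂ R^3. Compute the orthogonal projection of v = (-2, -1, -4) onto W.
proj_W(v) = (8/9, 4/9, -10/9)

Set up U = [u_1 | ... | u_2] ∈ R^(3×2). The projector onto W = col(U) is P = U (U^T U)^(-1) U^T.
Compute U^T U =
  [17, 10]
  [10, 8],
and U^T v = (4, 4).
Solve U^T U · c = U^T v for the coefficients: c = (-2/9, 7/9). The projection is proj_W(v) = U c.
Check: (v - proj_W(v)) · u_1 = 0  (should be 0).
Check: (v - proj_W(v)) · u_2 = 0  (should be 0).
Result: proj_W(v) = (8/9, 4/9, -10/9).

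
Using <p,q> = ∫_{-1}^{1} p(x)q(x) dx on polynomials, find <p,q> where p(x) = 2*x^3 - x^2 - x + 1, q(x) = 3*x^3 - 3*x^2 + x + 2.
<p,q> = 88/35

Expand the product: p(x)·q(x) = 6*x^6 - 9*x^5 + 2*x^4 + 9*x^3 - 6*x^2 - x + 2.
∫_{-1}^{1} of each monomial x^k gives [2/(k+1) if k even, 0 if k odd]. Integrating term-by-term (or equivalently evaluating the antiderivative F(x) = 6*x^7/7 - 3*x^6/2 + 2*x^5/5 + 9*x^4/4 - 2*x^3 - x^2/2 + 2*x at the endpoints):
  F(1) − F(−1) = 211/140 − (-141/140) = 88/35.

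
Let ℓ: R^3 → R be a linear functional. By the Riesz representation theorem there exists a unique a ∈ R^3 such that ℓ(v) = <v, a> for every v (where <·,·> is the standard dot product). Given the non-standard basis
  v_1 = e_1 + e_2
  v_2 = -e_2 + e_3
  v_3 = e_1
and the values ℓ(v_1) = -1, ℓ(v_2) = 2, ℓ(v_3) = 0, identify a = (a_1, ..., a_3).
a = (0, -1, 1)

Write a = (a_1, ..., a_3) in the standard basis. For each basis vector v_i, ℓ(v_i) = <v_i, a> is a linear equation in the a_j's. Collect the n equations into a matrix system V a = ℓ, where row i of V is v_i (expressed in the standard basis). Since V is invertible (lower-triangular with 1s on the diagonal, up to permutation), solve by back-substitution:
  V =
[[1, 1, 0],
 [0, -1, 1],
 [1, 0, 0]]
  V a = (-1, 2, 0)
Solving gives a = (0, -1, 1).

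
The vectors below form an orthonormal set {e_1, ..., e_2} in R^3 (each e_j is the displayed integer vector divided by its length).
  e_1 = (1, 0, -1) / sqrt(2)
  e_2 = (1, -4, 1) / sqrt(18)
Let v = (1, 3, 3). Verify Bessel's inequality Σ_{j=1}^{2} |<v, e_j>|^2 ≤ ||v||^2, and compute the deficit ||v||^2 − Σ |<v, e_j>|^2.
Σ |<v, e_j>|^2 = 50/9; ||v||^2 = 19; deficit = 121/9

Write each e_j = u_j / sqrt(<u_j, u_j>) where u_j is the displayed integer vector. Then <v, e_j> = <v, u_j> / sqrt(<u_j, u_j>), so |<v, e_j>|^2 = <v, u_j>^2 / <u_j, u_j>.
Coefficients: <v, e_1> = -2/sqrt(2), <v, e_2> = -8/sqrt(18).
Square and sum: Σ |<v, e_j>|^2 = 50/9.
Compute ||v||^2 = v·v = 19.
Deficit = 19 − 50/9 = 121/9 ≥ 0, confirming Bessel's inequality. (The deficit equals ||v − Σ <v,e_j> e_j||^2, the squared distance from v to span{e_j}.)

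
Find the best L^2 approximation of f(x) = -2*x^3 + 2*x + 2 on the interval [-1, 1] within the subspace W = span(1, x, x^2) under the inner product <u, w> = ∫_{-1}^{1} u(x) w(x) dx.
g(x) = 4*x/5 + 2

The best approximation g ∈ W is the orthogonal projection of f onto W. Writing g = a_0 + a_1 x + a_2 x^2, the coefficients solve the normal equations G · a = b where
  G_{ij} = <φ_i, φ_j> and b_i = <f, φ_i>, with φ_0 = 1, φ_1 = x, φ_2 = x^2.
G =
  [2, 0, 2/3]
  [0, 2/3, 0]
  [2/3, 0, 2/5],
b = (4, 8/15, 4/3).
Solving gives a_0 = 2, a_1 = 4/5, a_2 = 0, so
  g(x) = 4*x/5 + 2.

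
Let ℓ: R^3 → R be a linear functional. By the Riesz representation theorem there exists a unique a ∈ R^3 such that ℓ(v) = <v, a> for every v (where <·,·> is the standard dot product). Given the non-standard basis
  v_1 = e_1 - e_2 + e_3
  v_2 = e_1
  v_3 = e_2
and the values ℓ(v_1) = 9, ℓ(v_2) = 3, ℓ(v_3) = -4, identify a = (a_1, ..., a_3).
a = (3, -4, 2)

Write a = (a_1, ..., a_3) in the standard basis. For each basis vector v_i, ℓ(v_i) = <v_i, a> is a linear equation in the a_j's. Collect the n equations into a matrix system V a = ℓ, where row i of V is v_i (expressed in the standard basis). Since V is invertible (lower-triangular with 1s on the diagonal, up to permutation), solve by back-substitution:
  V =
[[1, -1, 1],
 [1, 0, 0],
 [0, 1, 0]]
  V a = (9, 3, -4)
Solving gives a = (3, -4, 2).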